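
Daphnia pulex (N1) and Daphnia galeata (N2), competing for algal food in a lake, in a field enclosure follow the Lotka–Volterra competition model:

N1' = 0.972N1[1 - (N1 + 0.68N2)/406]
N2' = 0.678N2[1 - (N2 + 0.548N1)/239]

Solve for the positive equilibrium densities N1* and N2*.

N1* ≈ 388, N2* ≈ 26.3

Setting both brackets to zero gives the nullclines N1 + 0.68N2 = 406 and 0.548N1 + N2 = 239.
Substituting N2 = 239 - 0.548N1 into the first: N1(1 - 0.68·0.548) = 406 - 0.68·239.
So N1* = 243/0.627 = 388, and then N2* = 239 - 0.548·388 = 26.3.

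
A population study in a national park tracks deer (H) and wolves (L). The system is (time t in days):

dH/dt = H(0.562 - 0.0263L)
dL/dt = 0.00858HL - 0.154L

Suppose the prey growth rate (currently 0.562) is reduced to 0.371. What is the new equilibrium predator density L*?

At the interior fixed point, setting dH/dt = 0 with H > 0 fixes L* = (prey growth rate)/(HL coefficient) — independent of the other coefficients.
With the change, L* = 0.371/0.0263 = 14.1; it falls from 21.4.

L* ≈ 14.1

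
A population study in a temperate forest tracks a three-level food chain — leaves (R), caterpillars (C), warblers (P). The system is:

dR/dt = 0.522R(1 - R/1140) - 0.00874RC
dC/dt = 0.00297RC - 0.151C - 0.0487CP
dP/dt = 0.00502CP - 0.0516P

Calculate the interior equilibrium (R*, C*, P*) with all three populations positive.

R* ≈ 944, C* ≈ 10.3, P* ≈ 54.5

From dP/dt = 0: 0.00502C* = 0.0516, so C* = 10.3.
From dR/dt = 0: 0.522(1 - R*/1140) = 0.00874·10.3, giving R* = 1140·(1 - 0.172) = 944.
From dC/dt = 0: 0.00297·944 - 0.151 = 0.0487P*, so P* = 2.65/0.0487 = 54.5.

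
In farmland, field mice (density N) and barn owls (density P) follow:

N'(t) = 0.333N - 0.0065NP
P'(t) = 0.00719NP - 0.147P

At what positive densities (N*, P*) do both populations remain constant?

Set dP/dt = 0 with P > 0: 0.00719N - 0.147 = 0, so N* = 0.147/0.00719 = 20.4.
Set dN/dt = 0 with N > 0: 0.333 - 0.0065P = 0, so P* = 0.333/0.0065 = 51.2.

N* ≈ 20.4, P* ≈ 51.2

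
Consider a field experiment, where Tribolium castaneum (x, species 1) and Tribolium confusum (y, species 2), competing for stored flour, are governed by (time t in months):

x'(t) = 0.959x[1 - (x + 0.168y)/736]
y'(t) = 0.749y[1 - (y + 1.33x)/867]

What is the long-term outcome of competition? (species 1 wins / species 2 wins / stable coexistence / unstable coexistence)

Compare the nullcline intercepts: K1/α12 = 736/0.168 = 4380 > K2 = 867; K2/α21 = 867/1.33 = 652 < K1 = 736.
Since the inequalities point opposite ways, species 1 can invade but species 2 cannot.

species 1 excludes species 2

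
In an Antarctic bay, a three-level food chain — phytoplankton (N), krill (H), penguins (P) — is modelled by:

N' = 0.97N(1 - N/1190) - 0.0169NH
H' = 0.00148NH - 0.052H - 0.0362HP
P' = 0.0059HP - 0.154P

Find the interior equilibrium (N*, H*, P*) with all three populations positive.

From dP/dt = 0: 0.0059H* = 0.154, so H* = 26.1.
From dN/dt = 0: 0.97(1 - N*/1190) = 0.0169·26.1, giving N* = 1190·(1 - 0.455) = 649.
From dH/dt = 0: 0.00148·649 - 0.052 = 0.0362P*, so P* = 0.908/0.0362 = 25.1.

N* ≈ 649, H* ≈ 26.1, P* ≈ 25.1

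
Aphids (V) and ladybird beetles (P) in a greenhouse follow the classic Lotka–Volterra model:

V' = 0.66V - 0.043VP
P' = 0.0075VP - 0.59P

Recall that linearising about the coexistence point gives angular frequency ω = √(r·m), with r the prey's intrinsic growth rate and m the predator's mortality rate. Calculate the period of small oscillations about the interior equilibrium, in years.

Here r = 0.66 and m = 0.59, so r·m = 0.389.
ω = √0.389 = 0.624 per year, hence T = 2π/ω ≈ 10.1 years.

T ≈ 10.1 years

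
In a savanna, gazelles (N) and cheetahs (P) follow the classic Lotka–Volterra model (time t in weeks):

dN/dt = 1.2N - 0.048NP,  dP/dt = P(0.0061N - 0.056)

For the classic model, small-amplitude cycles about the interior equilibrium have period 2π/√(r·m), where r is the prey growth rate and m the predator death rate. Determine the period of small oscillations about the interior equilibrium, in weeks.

T ≈ 24.2 weeks

Here r = 1.2 and m = 0.056, so r·m = 0.0672.
ω = √0.0672 = 0.259 per week, hence T = 2π/ω ≈ 24.2 weeks.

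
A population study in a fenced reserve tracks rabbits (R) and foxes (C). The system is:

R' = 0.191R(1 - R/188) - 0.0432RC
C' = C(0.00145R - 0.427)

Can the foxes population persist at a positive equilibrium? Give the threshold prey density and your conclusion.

Threshold R = 294; K < 294, so no, the predator goes extinct.

The predator equation gives dC/dt > 0 only when R > 0.427/0.00145 = 294.
Without the predator, R → K = 188. Since 188 < 294, the predator cannot invade.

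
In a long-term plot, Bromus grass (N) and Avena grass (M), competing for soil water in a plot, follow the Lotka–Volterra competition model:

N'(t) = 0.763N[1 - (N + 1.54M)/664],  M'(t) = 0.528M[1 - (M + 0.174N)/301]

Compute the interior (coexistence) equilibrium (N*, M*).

N* ≈ 274, M* ≈ 253

Setting both brackets to zero gives the nullclines N + 1.54M = 664 and 0.174N + M = 301.
Substituting M = 301 - 0.174N into the first: N(1 - 1.54·0.174) = 664 - 1.54·301.
So N* = 200/0.732 = 274, and then M* = 301 - 0.174·274 = 253.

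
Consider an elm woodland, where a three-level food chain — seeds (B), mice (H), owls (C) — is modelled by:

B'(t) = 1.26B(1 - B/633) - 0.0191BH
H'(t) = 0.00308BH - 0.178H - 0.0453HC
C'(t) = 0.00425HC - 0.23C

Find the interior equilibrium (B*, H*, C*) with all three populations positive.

From dC/dt = 0: 0.00425H* = 0.23, so H* = 54.1.
From dB/dt = 0: 1.26(1 - B*/633) = 0.0191·54.1, giving B* = 633·(1 - 0.82) = 114.
From dH/dt = 0: 0.00308·114 - 0.178 = 0.0453C*, so C* = 0.172/0.0453 = 3.8.

B* ≈ 114, H* ≈ 54.1, C* ≈ 3.8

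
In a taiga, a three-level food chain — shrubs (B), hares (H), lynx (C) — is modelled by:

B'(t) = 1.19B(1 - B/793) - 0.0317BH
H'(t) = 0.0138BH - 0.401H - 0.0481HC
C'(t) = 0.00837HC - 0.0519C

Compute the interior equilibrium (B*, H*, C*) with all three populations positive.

From dC/dt = 0: 0.00837H* = 0.0519, so H* = 6.2.
From dB/dt = 0: 1.19(1 - B*/793) = 0.0317·6.2, giving B* = 793·(1 - 0.165) = 662.
From dH/dt = 0: 0.0138·662 - 0.401 = 0.0481C*, so C* = 8.73/0.0481 = 182.

B* ≈ 662, H* ≈ 6.2, C* ≈ 182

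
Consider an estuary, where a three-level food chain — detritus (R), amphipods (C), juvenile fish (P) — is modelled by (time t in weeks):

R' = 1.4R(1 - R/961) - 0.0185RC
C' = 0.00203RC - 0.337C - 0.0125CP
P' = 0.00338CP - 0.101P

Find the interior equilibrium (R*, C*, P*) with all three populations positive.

From dP/dt = 0: 0.00338C* = 0.101, so C* = 29.9.
From dR/dt = 0: 1.4(1 - R*/961) = 0.0185·29.9, giving R* = 961·(1 - 0.395) = 582.
From dC/dt = 0: 0.00203·582 - 0.337 = 0.0125P*, so P* = 0.844/0.0125 = 67.5.

R* ≈ 582, C* ≈ 29.9, P* ≈ 67.5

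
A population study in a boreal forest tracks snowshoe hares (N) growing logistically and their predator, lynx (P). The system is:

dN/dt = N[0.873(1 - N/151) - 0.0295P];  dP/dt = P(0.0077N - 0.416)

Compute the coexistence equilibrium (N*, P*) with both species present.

N* ≈ 54, P* ≈ 19

From dP/dt = 0 with P > 0: 0.0077N* = 0.416, so N* = 54.
Substitute into dN/dt = 0: 0.873(1 - 54/151) = 0.0295P*.
The bracket is 0.642, giving P* = 0.561/0.0295 = 19.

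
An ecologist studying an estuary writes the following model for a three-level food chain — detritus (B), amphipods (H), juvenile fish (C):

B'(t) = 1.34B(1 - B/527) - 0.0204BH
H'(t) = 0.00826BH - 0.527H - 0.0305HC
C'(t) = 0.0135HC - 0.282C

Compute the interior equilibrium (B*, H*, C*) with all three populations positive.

From dC/dt = 0: 0.0135H* = 0.282, so H* = 20.9.
From dB/dt = 0: 1.34(1 - B*/527) = 0.0204·20.9, giving B* = 527·(1 - 0.318) = 359.
From dH/dt = 0: 0.00826·359 - 0.527 = 0.0305C*, so C* = 2.44/0.0305 = 80.1.

B* ≈ 359, H* ≈ 20.9, C* ≈ 80.1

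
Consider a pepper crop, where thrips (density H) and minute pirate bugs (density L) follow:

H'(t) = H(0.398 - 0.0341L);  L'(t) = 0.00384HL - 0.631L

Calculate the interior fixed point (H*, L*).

H* ≈ 164, L* ≈ 11.7

Set dL/dt = 0 with L > 0: 0.00384H - 0.631 = 0, so H* = 0.631/0.00384 = 164.
Set dH/dt = 0 with H > 0: 0.398 - 0.0341L = 0, so L* = 0.398/0.0341 = 11.7.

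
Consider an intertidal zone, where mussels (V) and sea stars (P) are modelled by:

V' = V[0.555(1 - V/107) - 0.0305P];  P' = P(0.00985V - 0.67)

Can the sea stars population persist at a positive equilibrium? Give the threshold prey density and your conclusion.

The predator equation gives dP/dt > 0 only when V > 0.67/0.00985 = 68.
Without the predator, V → K = 107. Since 107 > 68, the predator can invade and persist.

Threshold V = 68; K > 68, so yes, the predator persists.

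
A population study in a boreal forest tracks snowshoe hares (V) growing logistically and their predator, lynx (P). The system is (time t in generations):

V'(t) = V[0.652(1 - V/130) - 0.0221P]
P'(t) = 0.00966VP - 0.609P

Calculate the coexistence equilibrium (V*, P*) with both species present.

V* ≈ 63, P* ≈ 15.2

From dP/dt = 0 with P > 0: 0.00966V* = 0.609, so V* = 63.
Substitute into dV/dt = 0: 0.652(1 - 63/130) = 0.0221P*.
The bracket is 0.515, giving P* = 0.336/0.0221 = 15.2.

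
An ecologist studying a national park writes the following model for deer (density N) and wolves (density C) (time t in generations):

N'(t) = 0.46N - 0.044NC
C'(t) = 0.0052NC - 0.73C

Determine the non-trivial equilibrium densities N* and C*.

Set dC/dt = 0 with C > 0: 0.0052N - 0.73 = 0, so N* = 0.73/0.0052 = 140.
Set dN/dt = 0 with N > 0: 0.46 - 0.044C = 0, so C* = 0.46/0.044 = 10.5.

N* ≈ 140, C* ≈ 10.5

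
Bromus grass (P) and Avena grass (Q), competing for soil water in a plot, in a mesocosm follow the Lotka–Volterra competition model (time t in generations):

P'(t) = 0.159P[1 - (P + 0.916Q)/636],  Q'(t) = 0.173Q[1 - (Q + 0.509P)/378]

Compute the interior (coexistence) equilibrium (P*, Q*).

Setting both brackets to zero gives the nullclines P + 0.916Q = 636 and 0.509P + Q = 378.
Substituting Q = 378 - 0.509P into the first: P(1 - 0.916·0.509) = 636 - 0.916·378.
So P* = 290/0.534 = 543, and then Q* = 378 - 0.509·543 = 102.

P* ≈ 543, Q* ≈ 102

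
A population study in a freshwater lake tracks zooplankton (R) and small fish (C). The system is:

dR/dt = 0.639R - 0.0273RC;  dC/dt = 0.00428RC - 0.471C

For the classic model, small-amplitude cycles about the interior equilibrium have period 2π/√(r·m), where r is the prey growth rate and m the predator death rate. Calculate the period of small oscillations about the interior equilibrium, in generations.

T ≈ 11.5 generations

Here r = 0.639 and m = 0.471, so r·m = 0.301.
ω = √0.301 = 0.549 per generation, hence T = 2π/ω ≈ 11.5 generations.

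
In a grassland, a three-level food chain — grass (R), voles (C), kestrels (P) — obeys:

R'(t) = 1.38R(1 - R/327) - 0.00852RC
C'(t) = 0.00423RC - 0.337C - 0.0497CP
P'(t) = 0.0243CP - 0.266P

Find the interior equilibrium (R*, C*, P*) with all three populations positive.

From dP/dt = 0: 0.0243C* = 0.266, so C* = 10.9.
From dR/dt = 0: 1.38(1 - R*/327) = 0.00852·10.9, giving R* = 327·(1 - 0.0676) = 305.
From dC/dt = 0: 0.00423·305 - 0.337 = 0.0497P*, so P* = 0.953/0.0497 = 19.2.

R* ≈ 305, C* ≈ 10.9, P* ≈ 19.2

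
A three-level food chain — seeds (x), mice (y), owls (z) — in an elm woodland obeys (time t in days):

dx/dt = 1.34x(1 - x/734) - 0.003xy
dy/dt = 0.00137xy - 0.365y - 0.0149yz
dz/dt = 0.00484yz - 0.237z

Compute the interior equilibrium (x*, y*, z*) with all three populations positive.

x* ≈ 654, y* ≈ 49, z* ≈ 35.6

From dz/dt = 0: 0.00484y* = 0.237, so y* = 49.
From dx/dt = 0: 1.34(1 - x*/734) = 0.003·49, giving x* = 734·(1 - 0.11) = 654.
From dy/dt = 0: 0.00137·654 - 0.365 = 0.0149z*, so z* = 0.53/0.0149 = 35.6.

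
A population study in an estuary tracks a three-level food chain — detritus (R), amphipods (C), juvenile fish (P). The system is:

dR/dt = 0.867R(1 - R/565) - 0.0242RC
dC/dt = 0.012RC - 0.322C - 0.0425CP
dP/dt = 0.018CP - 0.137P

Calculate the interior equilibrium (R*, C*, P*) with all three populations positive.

From dP/dt = 0: 0.018C* = 0.137, so C* = 7.61.
From dR/dt = 0: 0.867(1 - R*/565) = 0.0242·7.61, giving R* = 565·(1 - 0.212) = 445.
From dC/dt = 0: 0.012·445 - 0.322 = 0.0425P*, so P* = 5.02/0.0425 = 118.

R* ≈ 445, C* ≈ 7.61, P* ≈ 118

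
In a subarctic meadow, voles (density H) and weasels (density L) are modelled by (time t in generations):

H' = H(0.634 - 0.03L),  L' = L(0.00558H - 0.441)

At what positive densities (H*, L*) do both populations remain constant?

H* ≈ 79, L* ≈ 21.1

Set dL/dt = 0 with L > 0: 0.00558H - 0.441 = 0, so H* = 0.441/0.00558 = 79.
Set dH/dt = 0 with H > 0: 0.634 - 0.03L = 0, so L* = 0.634/0.03 = 21.1.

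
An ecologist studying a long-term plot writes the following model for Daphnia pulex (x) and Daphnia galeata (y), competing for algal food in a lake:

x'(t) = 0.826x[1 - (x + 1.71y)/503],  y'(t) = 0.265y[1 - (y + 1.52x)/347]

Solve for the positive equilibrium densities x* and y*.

x* ≈ 56.5, y* ≈ 261

Setting both brackets to zero gives the nullclines x + 1.71y = 503 and 1.52x + y = 347.
Substituting y = 347 - 1.52x into the first: x(1 - 1.71·1.52) = 503 - 1.71·347.
So x* = -90.4/-1.6 = 56.5, and then y* = 347 - 1.52·56.5 = 261.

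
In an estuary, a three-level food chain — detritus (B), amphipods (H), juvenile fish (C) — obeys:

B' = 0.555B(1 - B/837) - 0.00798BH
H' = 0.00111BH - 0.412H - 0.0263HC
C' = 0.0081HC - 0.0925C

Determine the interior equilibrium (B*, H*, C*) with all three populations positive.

B* ≈ 700, H* ≈ 11.4, C* ≈ 13.9

From dC/dt = 0: 0.0081H* = 0.0925, so H* = 11.4.
From dB/dt = 0: 0.555(1 - B*/837) = 0.00798·11.4, giving B* = 837·(1 - 0.164) = 700.
From dH/dt = 0: 0.00111·700 - 0.412 = 0.0263C*, so C* = 0.365/0.0263 = 13.9.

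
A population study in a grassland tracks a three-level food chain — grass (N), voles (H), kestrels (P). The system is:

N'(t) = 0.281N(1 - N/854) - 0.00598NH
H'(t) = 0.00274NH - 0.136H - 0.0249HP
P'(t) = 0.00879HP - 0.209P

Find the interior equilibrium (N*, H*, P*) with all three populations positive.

N* ≈ 422, H* ≈ 23.8, P* ≈ 41

From dP/dt = 0: 0.00879H* = 0.209, so H* = 23.8.
From dN/dt = 0: 0.281(1 - N*/854) = 0.00598·23.8, giving N* = 854·(1 - 0.506) = 422.
From dH/dt = 0: 0.00274·422 - 0.136 = 0.0249P*, so P* = 1.02/0.0249 = 41.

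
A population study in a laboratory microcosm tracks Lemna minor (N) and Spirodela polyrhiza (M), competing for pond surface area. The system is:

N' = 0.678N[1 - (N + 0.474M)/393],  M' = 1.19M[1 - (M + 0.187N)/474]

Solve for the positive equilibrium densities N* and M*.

Setting both brackets to zero gives the nullclines N + 0.474M = 393 and 0.187N + M = 474.
Substituting M = 474 - 0.187N into the first: N(1 - 0.474·0.187) = 393 - 0.474·474.
So N* = 168/0.911 = 185, and then M* = 474 - 0.187·185 = 439.

N* ≈ 185, M* ≈ 439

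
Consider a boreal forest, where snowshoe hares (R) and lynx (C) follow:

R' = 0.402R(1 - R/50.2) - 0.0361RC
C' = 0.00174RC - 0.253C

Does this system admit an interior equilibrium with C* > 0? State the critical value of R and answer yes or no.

Threshold R = 145; K < 145, so no, the predator goes extinct.

The predator equation gives dC/dt > 0 only when R > 0.253/0.00174 = 145.
Without the predator, R → K = 50.2. Since 50.2 < 145, the predator cannot invade.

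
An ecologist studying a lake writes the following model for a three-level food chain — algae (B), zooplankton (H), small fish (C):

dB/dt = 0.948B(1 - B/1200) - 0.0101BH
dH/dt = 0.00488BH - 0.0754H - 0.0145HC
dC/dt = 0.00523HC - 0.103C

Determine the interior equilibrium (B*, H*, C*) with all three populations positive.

B* ≈ 948, H* ≈ 19.7, C* ≈ 314

From dC/dt = 0: 0.00523H* = 0.103, so H* = 19.7.
From dB/dt = 0: 0.948(1 - B*/1200) = 0.0101·19.7, giving B* = 1200·(1 - 0.21) = 948.
From dH/dt = 0: 0.00488·948 - 0.0754 = 0.0145C*, so C* = 4.55/0.0145 = 314.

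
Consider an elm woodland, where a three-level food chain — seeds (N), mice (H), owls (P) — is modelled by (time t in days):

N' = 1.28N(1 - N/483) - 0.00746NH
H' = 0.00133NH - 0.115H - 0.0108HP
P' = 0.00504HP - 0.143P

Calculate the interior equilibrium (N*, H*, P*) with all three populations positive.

From dP/dt = 0: 0.00504H* = 0.143, so H* = 28.4.
From dN/dt = 0: 1.28(1 - N*/483) = 0.00746·28.4, giving N* = 483·(1 - 0.165) = 403.
From dH/dt = 0: 0.00133·403 - 0.115 = 0.0108P*, so P* = 0.421/0.0108 = 39.

N* ≈ 403, H* ≈ 28.4, P* ≈ 39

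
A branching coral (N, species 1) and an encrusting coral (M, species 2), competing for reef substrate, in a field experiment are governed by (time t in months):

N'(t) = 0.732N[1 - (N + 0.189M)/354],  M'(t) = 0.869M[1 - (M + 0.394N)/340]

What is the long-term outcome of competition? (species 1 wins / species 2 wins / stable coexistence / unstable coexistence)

Compare the nullcline intercepts: K1/α12 = 354/0.189 = 1870 > K2 = 340; K2/α21 = 340/0.394 = 863 > K1 = 354.
Since both inequalities hold, each species can invade when rare, so the interior equilibrium is stable.

stable coexistence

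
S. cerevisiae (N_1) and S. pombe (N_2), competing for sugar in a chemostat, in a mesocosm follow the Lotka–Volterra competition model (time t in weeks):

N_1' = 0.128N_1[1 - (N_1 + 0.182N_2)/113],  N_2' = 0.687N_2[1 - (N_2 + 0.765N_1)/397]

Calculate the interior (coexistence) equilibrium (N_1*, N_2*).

Setting both brackets to zero gives the nullclines N_1 + 0.182N_2 = 113 and 0.765N_1 + N_2 = 397.
Substituting N_2 = 397 - 0.765N_1 into the first: N_1(1 - 0.182·0.765) = 113 - 0.182·397.
So N_1* = 40.7/0.861 = 47.3, and then N_2* = 397 - 0.765·47.3 = 361.

N_1* ≈ 47.3, N_2* ≈ 361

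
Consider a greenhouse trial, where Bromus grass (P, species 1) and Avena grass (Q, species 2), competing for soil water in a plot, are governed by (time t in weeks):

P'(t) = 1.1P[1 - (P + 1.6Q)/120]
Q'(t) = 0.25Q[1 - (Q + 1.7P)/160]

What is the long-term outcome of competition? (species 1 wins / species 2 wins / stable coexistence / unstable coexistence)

Compare the nullcline intercepts: K1/α12 = 120/1.6 = 75 < K2 = 160; K2/α21 = 160/1.7 = 94.1 < K1 = 120.
Since both are reversed, neither can invade when rare; the interior point is a saddle.

unstable coexistence (outcome depends on initial conditions)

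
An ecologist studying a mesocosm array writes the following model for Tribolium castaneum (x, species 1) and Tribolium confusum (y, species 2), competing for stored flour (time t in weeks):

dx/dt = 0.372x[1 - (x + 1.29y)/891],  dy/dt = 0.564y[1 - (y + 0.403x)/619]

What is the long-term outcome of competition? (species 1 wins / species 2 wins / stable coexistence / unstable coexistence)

stable coexistence

Compare the nullcline intercepts: K1/α12 = 891/1.29 = 691 > K2 = 619; K2/α21 = 619/0.403 = 1540 > K1 = 891.
Since both inequalities hold, each species can invade when rare, so the interior equilibrium is stable.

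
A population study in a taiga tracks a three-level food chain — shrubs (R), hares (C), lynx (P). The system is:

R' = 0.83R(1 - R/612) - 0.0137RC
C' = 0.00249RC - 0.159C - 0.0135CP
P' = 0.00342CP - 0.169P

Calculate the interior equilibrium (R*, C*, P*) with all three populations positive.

R* ≈ 113, C* ≈ 49.4, P* ≈ 9.03

From dP/dt = 0: 0.00342C* = 0.169, so C* = 49.4.
From dR/dt = 0: 0.83(1 - R*/612) = 0.0137·49.4, giving R* = 612·(1 - 0.816) = 113.
From dC/dt = 0: 0.00249·113 - 0.159 = 0.0135P*, so P* = 0.122/0.0135 = 9.03.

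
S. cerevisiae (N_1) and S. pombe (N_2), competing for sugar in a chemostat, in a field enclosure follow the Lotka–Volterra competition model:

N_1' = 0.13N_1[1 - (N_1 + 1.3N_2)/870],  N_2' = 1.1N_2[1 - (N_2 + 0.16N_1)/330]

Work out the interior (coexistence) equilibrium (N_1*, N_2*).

N_1* ≈ 557, N_2* ≈ 241

Setting both brackets to zero gives the nullclines N_1 + 1.3N_2 = 870 and 0.16N_1 + N_2 = 330.
Substituting N_2 = 330 - 0.16N_1 into the first: N_1(1 - 1.3·0.16) = 870 - 1.3·330.
So N_1* = 441/0.792 = 557, and then N_2* = 330 - 0.16·557 = 241.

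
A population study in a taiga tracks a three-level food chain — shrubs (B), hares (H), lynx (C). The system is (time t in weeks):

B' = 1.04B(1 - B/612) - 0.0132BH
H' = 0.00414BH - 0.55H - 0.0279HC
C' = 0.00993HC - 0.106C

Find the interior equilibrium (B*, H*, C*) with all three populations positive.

From dC/dt = 0: 0.00993H* = 0.106, so H* = 10.7.
From dB/dt = 0: 1.04(1 - B*/612) = 0.0132·10.7, giving B* = 612·(1 - 0.135) = 529.
From dH/dt = 0: 0.00414·529 - 0.55 = 0.0279C*, so C* = 1.64/0.0279 = 58.8.

B* ≈ 529, H* ≈ 10.7, C* ≈ 58.8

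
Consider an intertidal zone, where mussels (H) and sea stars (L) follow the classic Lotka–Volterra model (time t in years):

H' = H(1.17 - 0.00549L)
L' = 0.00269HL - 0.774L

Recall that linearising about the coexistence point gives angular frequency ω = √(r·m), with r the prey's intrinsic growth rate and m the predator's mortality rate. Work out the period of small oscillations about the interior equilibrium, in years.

T ≈ 6.6 years

Here r = 1.17 and m = 0.774, so r·m = 0.906.
ω = √0.906 = 0.952 per year, hence T = 2π/ω ≈ 6.6 years.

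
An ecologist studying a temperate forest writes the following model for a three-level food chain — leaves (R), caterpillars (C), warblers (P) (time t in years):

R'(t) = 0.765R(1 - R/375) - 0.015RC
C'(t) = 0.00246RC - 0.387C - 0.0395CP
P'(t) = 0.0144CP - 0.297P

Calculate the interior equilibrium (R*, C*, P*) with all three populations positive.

R* ≈ 223, C* ≈ 20.6, P* ≈ 4.11

From dP/dt = 0: 0.0144C* = 0.297, so C* = 20.6.
From dR/dt = 0: 0.765(1 - R*/375) = 0.015·20.6, giving R* = 375·(1 - 0.404) = 223.
From dC/dt = 0: 0.00246·223 - 0.387 = 0.0395P*, so P* = 0.162/0.0395 = 4.11.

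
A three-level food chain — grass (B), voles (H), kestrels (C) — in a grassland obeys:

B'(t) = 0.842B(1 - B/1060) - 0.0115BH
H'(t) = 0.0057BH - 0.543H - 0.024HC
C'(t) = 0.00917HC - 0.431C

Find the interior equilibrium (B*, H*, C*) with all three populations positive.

B* ≈ 380, H* ≈ 47, C* ≈ 67.5

From dC/dt = 0: 0.00917H* = 0.431, so H* = 47.
From dB/dt = 0: 0.842(1 - B*/1060) = 0.0115·47, giving B* = 1060·(1 - 0.642) = 380.
From dH/dt = 0: 0.0057·380 - 0.543 = 0.024C*, so C* = 1.62/0.024 = 67.5.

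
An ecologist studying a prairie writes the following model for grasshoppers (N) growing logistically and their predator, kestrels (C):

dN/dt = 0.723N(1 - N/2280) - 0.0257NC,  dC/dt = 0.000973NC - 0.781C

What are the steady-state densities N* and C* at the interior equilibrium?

From dC/dt = 0 with C > 0: 0.000973N* = 0.781, so N* = 803.
Substitute into dN/dt = 0: 0.723(1 - 803/2280) = 0.0257C*.
The bracket is 0.648, giving C* = 0.468/0.0257 = 18.2.

N* ≈ 803, C* ≈ 18.2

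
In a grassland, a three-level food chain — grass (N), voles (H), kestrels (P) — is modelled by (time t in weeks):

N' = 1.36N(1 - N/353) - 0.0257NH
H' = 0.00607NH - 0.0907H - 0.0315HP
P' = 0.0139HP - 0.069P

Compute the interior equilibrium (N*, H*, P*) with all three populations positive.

From dP/dt = 0: 0.0139H* = 0.069, so H* = 4.96.
From dN/dt = 0: 1.36(1 - N*/353) = 0.0257·4.96, giving N* = 353·(1 - 0.0938) = 320.
From dH/dt = 0: 0.00607·320 - 0.0907 = 0.0315P*, so P* = 1.85/0.0315 = 58.8.

N* ≈ 320, H* ≈ 4.96, P* ≈ 58.8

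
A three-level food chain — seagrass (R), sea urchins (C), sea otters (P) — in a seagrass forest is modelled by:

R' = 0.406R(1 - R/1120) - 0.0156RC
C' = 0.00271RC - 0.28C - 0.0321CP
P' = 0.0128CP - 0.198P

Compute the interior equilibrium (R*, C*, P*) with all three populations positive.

From dP/dt = 0: 0.0128C* = 0.198, so C* = 15.5.
From dR/dt = 0: 0.406(1 - R*/1120) = 0.0156·15.5, giving R* = 1120·(1 - 0.594) = 454.
From dC/dt = 0: 0.00271·454 - 0.28 = 0.0321P*, so P* = 0.951/0.0321 = 29.6.

R* ≈ 454, C* ≈ 15.5, P* ≈ 29.6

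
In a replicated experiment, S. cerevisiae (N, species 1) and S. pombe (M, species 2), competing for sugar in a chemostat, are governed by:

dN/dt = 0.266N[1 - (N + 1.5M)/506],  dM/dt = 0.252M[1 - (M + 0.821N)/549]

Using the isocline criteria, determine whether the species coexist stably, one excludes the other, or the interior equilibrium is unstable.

species 2 excludes species 1

Compare the nullcline intercepts: K1/α12 = 506/1.5 = 337 < K2 = 549; K2/α21 = 549/0.821 = 669 > K1 = 506.
Since the inequalities point opposite ways, species 2 can invade but species 1 cannot.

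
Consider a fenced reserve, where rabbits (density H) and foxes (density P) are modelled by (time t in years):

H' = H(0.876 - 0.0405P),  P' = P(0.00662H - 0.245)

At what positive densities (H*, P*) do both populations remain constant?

Set dP/dt = 0 with P > 0: 0.00662H - 0.245 = 0, so H* = 0.245/0.00662 = 37.
Set dH/dt = 0 with H > 0: 0.876 - 0.0405P = 0, so P* = 0.876/0.0405 = 21.6.

H* ≈ 37, P* ≈ 21.6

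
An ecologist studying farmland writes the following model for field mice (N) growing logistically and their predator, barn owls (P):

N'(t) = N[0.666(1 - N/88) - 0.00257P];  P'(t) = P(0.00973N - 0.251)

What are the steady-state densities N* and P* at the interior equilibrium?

N* ≈ 25.8, P* ≈ 183

From dP/dt = 0 with P > 0: 0.00973N* = 0.251, so N* = 25.8.
Substitute into dN/dt = 0: 0.666(1 - 25.8/88) = 0.00257P*.
The bracket is 0.707, giving P* = 0.471/0.00257 = 183.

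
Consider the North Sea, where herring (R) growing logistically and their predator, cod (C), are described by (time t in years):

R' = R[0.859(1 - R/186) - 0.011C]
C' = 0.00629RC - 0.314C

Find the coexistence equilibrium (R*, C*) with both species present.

R* ≈ 49.9, C* ≈ 57.1

From dC/dt = 0 with C > 0: 0.00629R* = 0.314, so R* = 49.9.
Substitute into dR/dt = 0: 0.859(1 - 49.9/186) = 0.011C*.
The bracket is 0.732, giving C* = 0.628/0.011 = 57.1.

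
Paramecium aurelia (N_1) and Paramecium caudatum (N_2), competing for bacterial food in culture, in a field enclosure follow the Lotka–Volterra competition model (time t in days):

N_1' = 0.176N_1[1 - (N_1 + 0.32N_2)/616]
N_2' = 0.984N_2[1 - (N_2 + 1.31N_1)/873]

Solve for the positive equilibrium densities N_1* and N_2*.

Setting both brackets to zero gives the nullclines N_1 + 0.32N_2 = 616 and 1.31N_1 + N_2 = 873.
Substituting N_2 = 873 - 1.31N_1 into the first: N_1(1 - 0.32·1.31) = 616 - 0.32·873.
So N_1* = 337/0.581 = 580, and then N_2* = 873 - 1.31·580 = 114.

N_1* ≈ 580, N_2* ≈ 114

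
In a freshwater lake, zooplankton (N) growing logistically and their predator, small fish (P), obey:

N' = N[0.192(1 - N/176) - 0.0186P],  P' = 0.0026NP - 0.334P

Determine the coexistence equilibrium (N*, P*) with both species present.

N* ≈ 128, P* ≈ 2.79

From dP/dt = 0 with P > 0: 0.0026N* = 0.334, so N* = 128.
Substitute into dN/dt = 0: 0.192(1 - 128/176) = 0.0186P*.
The bracket is 0.27, giving P* = 0.0519/0.0186 = 2.79.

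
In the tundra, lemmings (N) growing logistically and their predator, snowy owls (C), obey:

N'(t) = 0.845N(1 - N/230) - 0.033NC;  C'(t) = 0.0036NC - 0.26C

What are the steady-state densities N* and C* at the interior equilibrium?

From dC/dt = 0 with C > 0: 0.0036N* = 0.26, so N* = 72.2.
Substitute into dN/dt = 0: 0.845(1 - 72.2/230) = 0.033C*.
The bracket is 0.686, giving C* = 0.58/0.033 = 17.6.

N* ≈ 72.2, C* ≈ 17.6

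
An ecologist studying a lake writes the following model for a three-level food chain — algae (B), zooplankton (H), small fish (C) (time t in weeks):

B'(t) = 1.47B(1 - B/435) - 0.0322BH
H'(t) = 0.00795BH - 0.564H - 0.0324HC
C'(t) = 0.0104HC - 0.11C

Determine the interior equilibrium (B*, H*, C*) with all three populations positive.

From dC/dt = 0: 0.0104H* = 0.11, so H* = 10.6.
From dB/dt = 0: 1.47(1 - B*/435) = 0.0322·10.6, giving B* = 435·(1 - 0.232) = 334.
From dH/dt = 0: 0.00795·334 - 0.564 = 0.0324C*, so C* = 2.09/0.0324 = 64.6.

B* ≈ 334, H* ≈ 10.6, C* ≈ 64.6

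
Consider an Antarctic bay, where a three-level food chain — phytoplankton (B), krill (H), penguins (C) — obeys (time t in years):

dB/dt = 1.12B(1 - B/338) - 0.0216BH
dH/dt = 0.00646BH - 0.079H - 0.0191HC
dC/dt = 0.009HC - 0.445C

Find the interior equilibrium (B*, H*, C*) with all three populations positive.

B* ≈ 15.7, H* ≈ 49.4, C* ≈ 1.17

From dC/dt = 0: 0.009H* = 0.445, so H* = 49.4.
From dB/dt = 0: 1.12(1 - B*/338) = 0.0216·49.4, giving B* = 338·(1 - 0.954) = 15.7.
From dH/dt = 0: 0.00646·15.7 - 0.079 = 0.0191C*, so C* = 0.0224/0.0191 = 1.17.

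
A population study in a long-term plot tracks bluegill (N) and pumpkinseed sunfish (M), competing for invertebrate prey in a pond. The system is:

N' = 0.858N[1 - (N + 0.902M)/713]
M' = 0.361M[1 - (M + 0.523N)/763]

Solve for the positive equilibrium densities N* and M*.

Setting both brackets to zero gives the nullclines N + 0.902M = 713 and 0.523N + M = 763.
Substituting M = 763 - 0.523N into the first: N(1 - 0.902·0.523) = 713 - 0.902·763.
So N* = 24.8/0.528 = 46.9, and then M* = 763 - 0.523·46.9 = 738.

N* ≈ 46.9, M* ≈ 738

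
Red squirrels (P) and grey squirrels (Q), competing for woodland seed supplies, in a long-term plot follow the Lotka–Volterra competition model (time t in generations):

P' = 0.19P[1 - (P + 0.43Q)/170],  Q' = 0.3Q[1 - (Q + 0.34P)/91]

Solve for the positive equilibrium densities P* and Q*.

Setting both brackets to zero gives the nullclines P + 0.43Q = 170 and 0.34P + Q = 91.
Substituting Q = 91 - 0.34P into the first: P(1 - 0.43·0.34) = 170 - 0.43·91.
So P* = 131/0.854 = 153, and then Q* = 91 - 0.34·153 = 38.9.

P* ≈ 153, Q* ≈ 38.9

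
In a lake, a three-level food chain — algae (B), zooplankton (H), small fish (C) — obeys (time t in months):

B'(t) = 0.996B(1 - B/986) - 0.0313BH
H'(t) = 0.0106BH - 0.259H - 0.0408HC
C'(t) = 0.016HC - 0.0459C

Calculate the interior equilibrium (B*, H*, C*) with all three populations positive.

From dC/dt = 0: 0.016H* = 0.0459, so H* = 2.87.
From dB/dt = 0: 0.996(1 - B*/986) = 0.0313·2.87, giving B* = 986·(1 - 0.0902) = 897.
From dH/dt = 0: 0.0106·897 - 0.259 = 0.0408C*, so C* = 9.25/0.0408 = 227.

B* ≈ 897, H* ≈ 2.87, C* ≈ 227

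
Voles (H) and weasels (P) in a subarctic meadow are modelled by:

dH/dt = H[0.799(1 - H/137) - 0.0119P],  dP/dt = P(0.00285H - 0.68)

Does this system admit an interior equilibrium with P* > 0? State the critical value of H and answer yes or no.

Threshold H = 239; K < 239, so no, the predator goes extinct.

The predator equation gives dP/dt > 0 only when H > 0.68/0.00285 = 239.
Without the predator, H → K = 137. Since 137 < 239, the predator cannot invade.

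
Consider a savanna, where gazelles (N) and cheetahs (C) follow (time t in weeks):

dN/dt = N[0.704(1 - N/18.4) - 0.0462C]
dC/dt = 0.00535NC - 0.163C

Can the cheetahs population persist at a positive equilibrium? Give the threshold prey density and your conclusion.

The predator equation gives dC/dt > 0 only when N > 0.163/0.00535 = 30.5.
Without the predator, N → K = 18.4. Since 18.4 < 30.5, the predator cannot invade.

Threshold N = 30.5; K < 30.5, so no, the predator goes extinct.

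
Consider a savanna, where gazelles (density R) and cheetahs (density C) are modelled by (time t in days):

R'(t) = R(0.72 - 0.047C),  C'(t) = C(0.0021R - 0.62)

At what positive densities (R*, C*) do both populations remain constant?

R* ≈ 295, C* ≈ 15.3

Set dC/dt = 0 with C > 0: 0.0021R - 0.62 = 0, so R* = 0.62/0.0021 = 295.
Set dR/dt = 0 with R > 0: 0.72 - 0.047C = 0, so C* = 0.72/0.047 = 15.3.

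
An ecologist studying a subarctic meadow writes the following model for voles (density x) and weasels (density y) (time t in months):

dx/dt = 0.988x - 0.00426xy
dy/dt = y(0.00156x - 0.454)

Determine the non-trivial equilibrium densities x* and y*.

Set dy/dt = 0 with y > 0: 0.00156x - 0.454 = 0, so x* = 0.454/0.00156 = 291.
Set dx/dt = 0 with x > 0: 0.988 - 0.00426y = 0, so y* = 0.988/0.00426 = 232.

x* ≈ 291, y* ≈ 232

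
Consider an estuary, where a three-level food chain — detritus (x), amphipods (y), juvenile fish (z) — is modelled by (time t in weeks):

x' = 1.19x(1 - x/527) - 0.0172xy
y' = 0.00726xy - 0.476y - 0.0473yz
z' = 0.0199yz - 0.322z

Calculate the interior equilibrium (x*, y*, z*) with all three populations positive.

From dz/dt = 0: 0.0199y* = 0.322, so y* = 16.2.
From dx/dt = 0: 1.19(1 - x*/527) = 0.0172·16.2, giving x* = 527·(1 - 0.234) = 404.
From dy/dt = 0: 0.00726·404 - 0.476 = 0.0473z*, so z* = 2.46/0.0473 = 51.9.

x* ≈ 404, y* ≈ 16.2, z* ≈ 51.9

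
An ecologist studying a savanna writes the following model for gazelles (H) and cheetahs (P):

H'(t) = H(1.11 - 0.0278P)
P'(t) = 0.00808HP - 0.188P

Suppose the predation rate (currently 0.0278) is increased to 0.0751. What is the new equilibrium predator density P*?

P* ≈ 14.8

At the interior fixed point, setting dH/dt = 0 with H > 0 fixes P* = (prey growth rate)/(HP coefficient) — independent of the other coefficients.
With the change, P* = 1.11/0.0751 = 14.8; it falls from 39.9.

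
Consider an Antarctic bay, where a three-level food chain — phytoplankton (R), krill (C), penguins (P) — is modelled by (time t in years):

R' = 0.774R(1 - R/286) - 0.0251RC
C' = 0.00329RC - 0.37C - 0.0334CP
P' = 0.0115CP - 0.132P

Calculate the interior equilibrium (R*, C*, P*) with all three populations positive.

From dP/dt = 0: 0.0115C* = 0.132, so C* = 11.5.
From dR/dt = 0: 0.774(1 - R*/286) = 0.0251·11.5, giving R* = 286·(1 - 0.372) = 180.
From dC/dt = 0: 0.00329·180 - 0.37 = 0.0334P*, so P* = 0.221/0.0334 = 6.61.

R* ≈ 180, C* ≈ 11.5, P* ≈ 6.61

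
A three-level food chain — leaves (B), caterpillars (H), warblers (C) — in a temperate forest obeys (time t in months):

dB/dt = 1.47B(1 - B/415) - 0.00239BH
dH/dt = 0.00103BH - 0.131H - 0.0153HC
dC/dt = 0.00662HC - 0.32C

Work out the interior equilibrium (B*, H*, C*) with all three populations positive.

B* ≈ 382, H* ≈ 48.3, C* ≈ 17.2

From dC/dt = 0: 0.00662H* = 0.32, so H* = 48.3.
From dB/dt = 0: 1.47(1 - B*/415) = 0.00239·48.3, giving B* = 415·(1 - 0.0786) = 382.
From dH/dt = 0: 0.00103·382 - 0.131 = 0.0153C*, so C* = 0.263/0.0153 = 17.2.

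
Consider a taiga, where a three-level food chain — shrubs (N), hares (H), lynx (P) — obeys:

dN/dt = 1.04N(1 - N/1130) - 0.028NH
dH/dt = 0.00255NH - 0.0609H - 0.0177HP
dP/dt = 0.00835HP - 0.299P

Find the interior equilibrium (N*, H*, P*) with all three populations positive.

From dP/dt = 0: 0.00835H* = 0.299, so H* = 35.8.
From dN/dt = 0: 1.04(1 - N*/1130) = 0.028·35.8, giving N* = 1130·(1 - 0.964) = 40.6.
From dH/dt = 0: 0.00255·40.6 - 0.0609 = 0.0177P*, so P* = 0.0426/0.0177 = 2.41.

N* ≈ 40.6, H* ≈ 35.8, P* ≈ 2.41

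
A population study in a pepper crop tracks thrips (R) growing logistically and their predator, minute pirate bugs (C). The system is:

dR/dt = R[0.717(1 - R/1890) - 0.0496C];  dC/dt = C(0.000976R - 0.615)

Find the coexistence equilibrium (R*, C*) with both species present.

From dC/dt = 0 with C > 0: 0.000976R* = 0.615, so R* = 630.
Substitute into dR/dt = 0: 0.717(1 - 630/1890) = 0.0496C*.
The bracket is 0.667, giving C* = 0.478/0.0496 = 9.64.

R* ≈ 630, C* ≈ 9.64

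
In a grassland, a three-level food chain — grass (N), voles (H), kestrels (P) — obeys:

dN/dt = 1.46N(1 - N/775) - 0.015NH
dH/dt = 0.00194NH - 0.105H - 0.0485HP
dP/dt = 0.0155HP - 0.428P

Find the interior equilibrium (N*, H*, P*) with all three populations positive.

N* ≈ 555, H* ≈ 27.6, P* ≈ 20

From dP/dt = 0: 0.0155H* = 0.428, so H* = 27.6.
From dN/dt = 0: 1.46(1 - N*/775) = 0.015·27.6, giving N* = 775·(1 - 0.284) = 555.
From dH/dt = 0: 0.00194·555 - 0.105 = 0.0485P*, so P* = 0.972/0.0485 = 20.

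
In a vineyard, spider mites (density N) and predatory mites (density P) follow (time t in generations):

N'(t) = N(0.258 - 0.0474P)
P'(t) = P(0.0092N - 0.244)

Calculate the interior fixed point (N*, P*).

Set dP/dt = 0 with P > 0: 0.0092N - 0.244 = 0, so N* = 0.244/0.0092 = 26.5.
Set dN/dt = 0 with N > 0: 0.258 - 0.0474P = 0, so P* = 0.258/0.0474 = 5.44.

N* ≈ 26.5, P* ≈ 5.44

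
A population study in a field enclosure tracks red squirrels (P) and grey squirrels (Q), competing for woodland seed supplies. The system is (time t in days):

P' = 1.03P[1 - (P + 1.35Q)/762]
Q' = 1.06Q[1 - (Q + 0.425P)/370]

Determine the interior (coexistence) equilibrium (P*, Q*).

P* ≈ 616, Q* ≈ 108

Setting both brackets to zero gives the nullclines P + 1.35Q = 762 and 0.425P + Q = 370.
Substituting Q = 370 - 0.425P into the first: P(1 - 1.35·0.425) = 762 - 1.35·370.
So P* = 262/0.426 = 616, and then Q* = 370 - 0.425·616 = 108.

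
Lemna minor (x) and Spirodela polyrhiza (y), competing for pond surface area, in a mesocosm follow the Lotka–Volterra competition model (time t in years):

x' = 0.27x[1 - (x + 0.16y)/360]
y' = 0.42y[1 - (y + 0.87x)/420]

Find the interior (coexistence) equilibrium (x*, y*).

x* ≈ 340, y* ≈ 124

Setting both brackets to zero gives the nullclines x + 0.16y = 360 and 0.87x + y = 420.
Substituting y = 420 - 0.87x into the first: x(1 - 0.16·0.87) = 360 - 0.16·420.
So x* = 293/0.861 = 340, and then y* = 420 - 0.87·340 = 124.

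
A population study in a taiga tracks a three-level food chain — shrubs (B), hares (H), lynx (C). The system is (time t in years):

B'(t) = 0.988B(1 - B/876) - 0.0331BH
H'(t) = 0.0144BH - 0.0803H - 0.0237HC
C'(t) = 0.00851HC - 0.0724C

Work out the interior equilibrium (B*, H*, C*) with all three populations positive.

From dC/dt = 0: 0.00851H* = 0.0724, so H* = 8.51.
From dB/dt = 0: 0.988(1 - B*/876) = 0.0331·8.51, giving B* = 876·(1 - 0.285) = 626.
From dH/dt = 0: 0.0144·626 - 0.0803 = 0.0237C*, so C* = 8.94/0.0237 = 377.

B* ≈ 626, H* ≈ 8.51, C* ≈ 377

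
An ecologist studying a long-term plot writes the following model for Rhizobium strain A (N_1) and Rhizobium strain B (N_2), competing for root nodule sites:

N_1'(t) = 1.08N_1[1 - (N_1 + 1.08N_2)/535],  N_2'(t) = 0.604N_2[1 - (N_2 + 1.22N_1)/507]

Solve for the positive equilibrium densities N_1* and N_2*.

Setting both brackets to zero gives the nullclines N_1 + 1.08N_2 = 535 and 1.22N_1 + N_2 = 507.
Substituting N_2 = 507 - 1.22N_1 into the first: N_1(1 - 1.08·1.22) = 535 - 1.08·507.
So N_1* = -12.6/-0.318 = 39.5, and then N_2* = 507 - 1.22·39.5 = 459.

N_1* ≈ 39.5, N_2* ≈ 459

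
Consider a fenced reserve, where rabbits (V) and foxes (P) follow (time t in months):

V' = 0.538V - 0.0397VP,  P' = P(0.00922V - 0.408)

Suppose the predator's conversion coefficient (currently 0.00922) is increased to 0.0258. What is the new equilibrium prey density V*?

At the interior fixed point, setting dP/dt = 0 with P > 0 fixes V* = (predator death rate)/(VP coefficient) — independent of the other coefficients.
With the change, V* = 0.408/0.0258 = 15.8; it falls from 44.3.

V* ≈ 15.8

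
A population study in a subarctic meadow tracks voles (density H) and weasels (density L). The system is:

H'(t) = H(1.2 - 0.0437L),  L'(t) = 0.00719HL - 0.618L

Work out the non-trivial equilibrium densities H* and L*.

H* ≈ 86, L* ≈ 27.5

Set dL/dt = 0 with L > 0: 0.00719H - 0.618 = 0, so H* = 0.618/0.00719 = 86.
Set dH/dt = 0 with H > 0: 1.2 - 0.0437L = 0, so L* = 1.2/0.0437 = 27.5.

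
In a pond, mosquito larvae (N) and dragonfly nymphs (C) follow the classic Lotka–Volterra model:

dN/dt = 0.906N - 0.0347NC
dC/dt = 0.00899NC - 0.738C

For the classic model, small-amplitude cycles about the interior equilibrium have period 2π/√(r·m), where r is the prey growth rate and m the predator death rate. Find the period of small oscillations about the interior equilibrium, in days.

Here r = 0.906 and m = 0.738, so r·m = 0.669.
ω = √0.669 = 0.818 per day, hence T = 2π/ω ≈ 7.68 days.

T ≈ 7.68 days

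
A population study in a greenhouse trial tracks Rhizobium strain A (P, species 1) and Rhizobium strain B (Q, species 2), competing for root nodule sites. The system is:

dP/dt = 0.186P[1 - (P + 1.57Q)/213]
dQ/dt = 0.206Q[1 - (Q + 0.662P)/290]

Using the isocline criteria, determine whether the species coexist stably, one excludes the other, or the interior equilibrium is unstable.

Compare the nullcline intercepts: K1/α12 = 213/1.57 = 136 < K2 = 290; K2/α21 = 290/0.662 = 438 > K1 = 213.
Since the inequalities point opposite ways, species 2 can invade but species 1 cannot.

species 2 excludes species 1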